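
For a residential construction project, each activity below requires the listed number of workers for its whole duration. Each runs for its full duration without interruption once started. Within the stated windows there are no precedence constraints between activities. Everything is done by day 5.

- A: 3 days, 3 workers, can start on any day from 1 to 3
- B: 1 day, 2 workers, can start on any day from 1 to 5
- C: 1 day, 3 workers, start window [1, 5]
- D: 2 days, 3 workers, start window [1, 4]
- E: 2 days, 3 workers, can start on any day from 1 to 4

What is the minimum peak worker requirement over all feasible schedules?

Early-start (A@1, B@1, C@1, D@1, E@1) gives peak 14: d1:14  d2:9  d3:3  d4:0  d5:0.
Shift C→2, D→3, E→4.
Schedule A@1, B@1, C@2, D@3, E@4: d1:5  d2:6  d3:6  d4:6  d5:3 — peak 6.
Total worker-days = 26 over 5 days ⇒ peak ≥ ⌈26/5⌉ = 6, so 6 is optimal.

6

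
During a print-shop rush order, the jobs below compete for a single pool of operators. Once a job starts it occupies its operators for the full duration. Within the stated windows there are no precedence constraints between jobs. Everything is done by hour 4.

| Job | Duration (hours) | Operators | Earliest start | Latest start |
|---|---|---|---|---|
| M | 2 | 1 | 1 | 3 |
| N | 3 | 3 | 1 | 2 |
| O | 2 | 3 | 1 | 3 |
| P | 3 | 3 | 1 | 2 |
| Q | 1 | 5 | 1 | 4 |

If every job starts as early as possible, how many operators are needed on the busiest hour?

15

Early-start schedule: M@1, N@1, O@1, P@1, Q@1.
Load per hour: hour 1: 15, hour 2: 10, hour 3: 6, hour 4: 0.
Peak is 15.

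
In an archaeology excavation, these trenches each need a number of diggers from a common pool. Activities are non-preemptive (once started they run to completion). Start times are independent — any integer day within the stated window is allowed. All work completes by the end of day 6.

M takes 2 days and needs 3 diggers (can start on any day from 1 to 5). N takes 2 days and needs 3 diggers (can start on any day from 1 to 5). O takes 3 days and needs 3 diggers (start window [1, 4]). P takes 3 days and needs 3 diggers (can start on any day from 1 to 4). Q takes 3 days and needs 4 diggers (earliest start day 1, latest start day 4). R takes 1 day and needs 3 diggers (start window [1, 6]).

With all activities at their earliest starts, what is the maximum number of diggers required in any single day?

19

Early-start schedule: M@1, N@1, O@1, P@1, Q@1, R@1.
Load per day: day 1: 19, day 2: 16, day 3: 10, day 4: 0, day 5: 0, day 6: 0.
Peak is 19.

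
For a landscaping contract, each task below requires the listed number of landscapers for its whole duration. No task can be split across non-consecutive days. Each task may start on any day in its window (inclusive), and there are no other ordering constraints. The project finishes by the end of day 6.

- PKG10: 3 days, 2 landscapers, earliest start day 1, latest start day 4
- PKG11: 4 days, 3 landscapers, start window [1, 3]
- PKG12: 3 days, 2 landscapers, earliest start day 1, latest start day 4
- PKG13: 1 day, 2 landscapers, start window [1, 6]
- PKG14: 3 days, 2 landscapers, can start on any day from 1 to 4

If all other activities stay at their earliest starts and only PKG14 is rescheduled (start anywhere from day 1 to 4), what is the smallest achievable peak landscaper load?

9

PKG14@1: d1:11  d2:9  d3:9  d4:3  d5:0  d6:0 → peak 11
PKG14@2: d1:9  d2:9  d3:9  d4:5  d5:0  d6:0 → peak 9
PKG14@3: d1:9  d2:7  d3:9  d4:5  d5:2  d6:0 → peak 9
PKG14@4: d1:9  d2:7  d3:7  d4:5  d5:2  d6:2 → peak 9
Best is PKG14@2, peak 9.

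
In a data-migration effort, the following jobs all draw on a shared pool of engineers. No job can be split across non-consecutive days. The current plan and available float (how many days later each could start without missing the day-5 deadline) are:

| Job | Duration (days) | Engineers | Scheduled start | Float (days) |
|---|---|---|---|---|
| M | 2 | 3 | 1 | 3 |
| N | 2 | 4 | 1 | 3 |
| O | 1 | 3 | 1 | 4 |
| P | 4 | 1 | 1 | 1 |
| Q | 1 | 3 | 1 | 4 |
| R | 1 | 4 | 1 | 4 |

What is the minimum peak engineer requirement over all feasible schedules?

Early-start (M@1, N@1, O@1, P@1, Q@1, R@1) gives peak 18: d1:18  d2:8  d3:1  d4:1  d5:0.
Shift N→3, Q→2, R→5.
Schedule M@1, N@3, O@1, P@1, Q@2, R@5: d1:7  d2:7  d3:5  d4:5  d5:4 — peak 7.

7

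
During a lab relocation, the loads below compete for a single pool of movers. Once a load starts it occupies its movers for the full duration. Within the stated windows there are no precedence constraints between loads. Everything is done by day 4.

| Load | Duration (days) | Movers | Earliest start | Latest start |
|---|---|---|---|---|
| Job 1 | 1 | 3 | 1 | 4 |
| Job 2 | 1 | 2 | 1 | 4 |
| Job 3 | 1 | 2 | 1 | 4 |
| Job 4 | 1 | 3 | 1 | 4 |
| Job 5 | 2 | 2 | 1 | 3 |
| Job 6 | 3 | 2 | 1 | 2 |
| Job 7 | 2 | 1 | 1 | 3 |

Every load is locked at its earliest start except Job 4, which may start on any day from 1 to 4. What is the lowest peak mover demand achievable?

12

Job 4@1: d1:15  d2:5  d3:2  d4:0 → peak 15
Job 4@2: d1:12  d2:8  d3:2  d4:0 → peak 12
Job 4@3: d1:12  d2:5  d3:5  d4:0 → peak 12
Job 4@4: d1:12  d2:5  d3:2  d4:3 → peak 12
Best is Job 4@2, peak 12.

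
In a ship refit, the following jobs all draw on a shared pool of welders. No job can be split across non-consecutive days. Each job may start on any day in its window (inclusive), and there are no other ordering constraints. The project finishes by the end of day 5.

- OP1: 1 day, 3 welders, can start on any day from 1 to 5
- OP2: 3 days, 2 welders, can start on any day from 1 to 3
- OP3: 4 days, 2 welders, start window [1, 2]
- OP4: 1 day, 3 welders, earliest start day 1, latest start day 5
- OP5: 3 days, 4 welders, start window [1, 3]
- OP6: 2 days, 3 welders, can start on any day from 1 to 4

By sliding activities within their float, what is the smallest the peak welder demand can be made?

8

Early-start (OP1@1, OP2@1, OP3@1, OP4@1, OP5@1, OP6@1) gives peak 17: d1:17  d2:11  d3:8  d4:2  d5:0.
Shift OP2→2, OP4→5, OP5→3.
Schedule OP1@1, OP2@2, OP3@1, OP4@5, OP5@3, OP6@1: d1:8  d2:7  d3:8  d4:8  d5:7 — peak 8.
Total welder-days = 38 over 5 days ⇒ peak ≥ ⌈38/5⌉ = 8, so 8 is optimal.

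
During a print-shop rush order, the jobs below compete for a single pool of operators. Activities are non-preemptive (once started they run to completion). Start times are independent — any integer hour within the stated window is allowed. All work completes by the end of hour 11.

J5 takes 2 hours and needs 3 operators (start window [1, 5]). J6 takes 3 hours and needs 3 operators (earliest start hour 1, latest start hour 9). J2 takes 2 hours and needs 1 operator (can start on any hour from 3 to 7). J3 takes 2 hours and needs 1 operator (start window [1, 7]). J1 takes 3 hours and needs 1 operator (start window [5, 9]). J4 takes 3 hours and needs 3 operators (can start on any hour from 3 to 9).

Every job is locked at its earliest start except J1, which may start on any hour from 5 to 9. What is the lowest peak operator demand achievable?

J1@5: h1:7  h2:7  h3:7  h4:4  h5:4  h6:1  h7:1  h8:0  h9:0  h10:0  h11:0 → peak 7
J1@6: h1:7  h2:7  h3:7  h4:4  h5:3  h6:1  h7:1  h8:1  h9:0  h10:0  h11:0 → peak 7
J1@7: h1:7  h2:7  h3:7  h4:4  h5:3  h6:0  h7:1  h8:1  h9:1  h10:0  h11:0 → peak 7
J1@8: h1:7  h2:7  h3:7  h4:4  h5:3  h6:0  h7:0  h8:1  h9:1  h10:1  h11:0 → peak 7
J1@9: h1:7  h2:7  h3:7  h4:4  h5:3  h6:0  h7:0  h8:0  h9:1  h10:1  h11:1 → peak 7
Best is J1@5, peak 7.

7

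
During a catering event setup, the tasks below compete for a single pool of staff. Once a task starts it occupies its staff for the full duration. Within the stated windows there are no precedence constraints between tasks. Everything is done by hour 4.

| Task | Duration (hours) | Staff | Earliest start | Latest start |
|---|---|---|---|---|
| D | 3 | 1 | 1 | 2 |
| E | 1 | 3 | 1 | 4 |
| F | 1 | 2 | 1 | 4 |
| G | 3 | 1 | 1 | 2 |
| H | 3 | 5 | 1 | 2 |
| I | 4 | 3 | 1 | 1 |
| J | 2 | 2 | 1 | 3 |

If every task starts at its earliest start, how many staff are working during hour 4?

At early start, hour 4 has: I.
Demand: 3 = 3.

3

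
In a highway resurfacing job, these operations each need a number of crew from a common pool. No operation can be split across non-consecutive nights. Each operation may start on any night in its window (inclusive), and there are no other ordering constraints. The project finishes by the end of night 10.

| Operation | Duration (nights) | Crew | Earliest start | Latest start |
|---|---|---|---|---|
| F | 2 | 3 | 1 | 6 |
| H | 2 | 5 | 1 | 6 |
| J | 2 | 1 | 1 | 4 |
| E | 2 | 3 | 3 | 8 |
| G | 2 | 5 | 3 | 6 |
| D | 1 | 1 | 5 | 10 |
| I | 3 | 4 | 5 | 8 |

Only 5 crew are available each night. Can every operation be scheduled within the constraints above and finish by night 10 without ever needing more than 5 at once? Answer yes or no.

The minimum achievable peak is 6; 5 < 6, so no feasible schedule stays within the cap.

no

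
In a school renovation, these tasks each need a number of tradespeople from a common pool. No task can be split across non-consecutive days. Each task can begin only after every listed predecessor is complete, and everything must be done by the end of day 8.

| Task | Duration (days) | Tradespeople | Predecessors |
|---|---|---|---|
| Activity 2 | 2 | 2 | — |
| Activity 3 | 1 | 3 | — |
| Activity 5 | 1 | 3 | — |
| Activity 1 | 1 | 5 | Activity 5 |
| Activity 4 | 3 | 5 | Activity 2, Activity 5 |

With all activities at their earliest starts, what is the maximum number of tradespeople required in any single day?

8

Early-start schedule: Activity 2@1, Activity 3@1, Activity 5@1, Activity 1@2, Activity 4@3.
Load per day: day 1: 8, day 2: 7, day 3: 5, day 4: 5, day 5: 5, day 6: 0, day 7: 0, day 8: 0.
Peak is 8.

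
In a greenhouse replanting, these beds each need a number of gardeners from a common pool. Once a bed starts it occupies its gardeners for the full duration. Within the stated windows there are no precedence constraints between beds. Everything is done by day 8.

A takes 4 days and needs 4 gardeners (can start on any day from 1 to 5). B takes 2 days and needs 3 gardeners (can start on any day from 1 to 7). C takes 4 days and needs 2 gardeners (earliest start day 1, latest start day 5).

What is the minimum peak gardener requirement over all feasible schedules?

5

Early-start (A@1, B@1, C@1) gives peak 9: d1:9  d2:9  d3:6  d4:6  d5:0  d6:0  d7:0  d8:0.
Shift B→5, C→5.
Schedule A@1, B@5, C@5: d1:4  d2:4  d3:4  d4:4  d5:5  d6:5  d7:2  d8:2 — peak 5.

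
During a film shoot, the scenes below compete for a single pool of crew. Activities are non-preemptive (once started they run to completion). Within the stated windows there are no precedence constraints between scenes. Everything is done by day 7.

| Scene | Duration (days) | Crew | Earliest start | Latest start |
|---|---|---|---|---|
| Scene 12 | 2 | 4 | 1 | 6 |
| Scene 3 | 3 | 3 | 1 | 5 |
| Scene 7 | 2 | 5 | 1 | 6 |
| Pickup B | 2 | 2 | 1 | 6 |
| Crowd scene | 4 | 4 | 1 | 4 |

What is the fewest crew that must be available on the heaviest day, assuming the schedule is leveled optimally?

Early-start (Scene 12@1, Scene 3@1, Scene 7@1, Pickup B@1, Crowd scene@1) gives peak 18: d1:18  d2:18  d3:7  d4:4  d5:0  d6:0  d7:0.
Shift Scene 3→3, Scene 7→5, Pickup B→6.
Schedule Scene 12@1, Scene 3@3, Scene 7@5, Pickup B@6, Crowd scene@1: d1:8  d2:8  d3:7  d4:7  d5:8  d6:7  d7:2 — peak 8.

8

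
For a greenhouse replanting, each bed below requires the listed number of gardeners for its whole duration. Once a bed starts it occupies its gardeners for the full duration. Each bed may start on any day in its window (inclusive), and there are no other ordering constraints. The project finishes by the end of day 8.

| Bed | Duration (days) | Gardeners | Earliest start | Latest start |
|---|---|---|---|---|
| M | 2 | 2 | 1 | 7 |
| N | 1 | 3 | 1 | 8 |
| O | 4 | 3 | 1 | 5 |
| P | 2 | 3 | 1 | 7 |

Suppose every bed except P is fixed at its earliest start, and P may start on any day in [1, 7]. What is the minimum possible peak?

8

P@1: d1:11  d2:8  d3:3  d4:3  d5:0  d6:0  d7:0  d8:0 → peak 11
P@2: d1:8  d2:8  d3:6  d4:3  d5:0  d6:0  d7:0  d8:0 → peak 8
P@3: d1:8  d2:5  d3:6  d4:6  d5:0  d6:0  d7:0  d8:0 → peak 8
P@4: d1:8  d2:5  d3:3  d4:6  d5:3  d6:0  d7:0  d8:0 → peak 8
P@5: d1:8  d2:5  d3:3  d4:3  d5:3  d6:3  d7:0  d8:0 → peak 8
P@6: d1:8  d2:5  d3:3  d4:3  d5:0  d6:3  d7:3  d8:0 → peak 8
P@7: d1:8  d2:5  d3:3  d4:3  d5:0  d6:0  d7:3  d8:3 → peak 8
Best is P@2, peak 8.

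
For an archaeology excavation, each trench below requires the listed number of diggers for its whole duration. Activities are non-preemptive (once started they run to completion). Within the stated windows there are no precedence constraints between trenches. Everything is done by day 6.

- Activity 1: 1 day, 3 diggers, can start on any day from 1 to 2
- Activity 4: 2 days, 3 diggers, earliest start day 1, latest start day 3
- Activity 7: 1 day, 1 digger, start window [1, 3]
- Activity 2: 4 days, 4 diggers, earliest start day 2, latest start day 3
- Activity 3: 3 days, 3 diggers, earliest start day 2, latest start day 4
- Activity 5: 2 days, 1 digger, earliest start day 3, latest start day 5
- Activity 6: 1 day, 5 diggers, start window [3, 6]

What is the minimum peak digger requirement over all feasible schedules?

Early-start (Activity 1@1, Activity 4@1, Activity 7@1, Activity 2@2, Activity 3@2, Activity 5@3, Activity 6@3) gives peak 13: d1:7  d2:10  d3:13  d4:8  d5:4  d6:0.
Shift Activity 3→3, Activity 6→6.
Schedule Activity 1@1, Activity 4@1, Activity 7@1, Activity 2@2, Activity 3@3, Activity 5@3, Activity 6@6: d1:7  d2:7  d3:8  d4:8  d5:7  d6:5 — peak 8.

8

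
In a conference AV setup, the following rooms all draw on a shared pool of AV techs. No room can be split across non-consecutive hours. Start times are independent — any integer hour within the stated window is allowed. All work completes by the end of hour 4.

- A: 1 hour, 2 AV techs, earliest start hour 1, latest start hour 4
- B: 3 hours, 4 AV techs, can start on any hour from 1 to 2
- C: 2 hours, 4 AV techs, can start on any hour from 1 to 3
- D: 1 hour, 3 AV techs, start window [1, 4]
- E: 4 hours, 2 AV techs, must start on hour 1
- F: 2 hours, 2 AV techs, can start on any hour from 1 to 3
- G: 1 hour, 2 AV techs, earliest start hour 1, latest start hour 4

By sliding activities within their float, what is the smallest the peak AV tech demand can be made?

10

Early-start (A@1, B@1, C@1, D@1, E@1, F@1, G@1) gives peak 19: h1:19  h2:12  h3:6  h4:2.
Shift C→3, D→4, G→2.
Schedule A@1, B@1, C@3, D@4, E@1, F@1, G@2: h1:10  h2:10  h3:10  h4:9 — peak 10.
Total AV tech-hours = 39 over 4 hours ⇒ peak ≥ ⌈39/4⌉ = 10, so 10 is optimal.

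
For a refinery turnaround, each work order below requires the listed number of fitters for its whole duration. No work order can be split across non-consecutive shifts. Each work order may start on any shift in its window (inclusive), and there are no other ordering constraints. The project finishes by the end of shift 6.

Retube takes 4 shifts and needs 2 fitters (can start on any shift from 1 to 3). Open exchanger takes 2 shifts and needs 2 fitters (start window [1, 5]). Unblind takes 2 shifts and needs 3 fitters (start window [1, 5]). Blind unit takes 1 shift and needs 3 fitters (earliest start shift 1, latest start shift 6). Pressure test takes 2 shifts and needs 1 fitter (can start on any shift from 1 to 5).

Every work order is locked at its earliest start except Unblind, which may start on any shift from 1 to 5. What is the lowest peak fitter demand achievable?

8

Unblind@1: s1:11  s2:8  s3:2  s4:2  s5:0  s6:0 → peak 11
Unblind@2: s1:8  s2:8  s3:5  s4:2  s5:0  s6:0 → peak 8
Unblind@3: s1:8  s2:5  s3:5  s4:5  s5:0  s6:0 → peak 8
Unblind@4: s1:8  s2:5  s3:2  s4:5  s5:3  s6:0 → peak 8
Unblind@5: s1:8  s2:5  s3:2  s4:2  s5:3  s6:3 → peak 8
Best is Unblind@2, peak 8.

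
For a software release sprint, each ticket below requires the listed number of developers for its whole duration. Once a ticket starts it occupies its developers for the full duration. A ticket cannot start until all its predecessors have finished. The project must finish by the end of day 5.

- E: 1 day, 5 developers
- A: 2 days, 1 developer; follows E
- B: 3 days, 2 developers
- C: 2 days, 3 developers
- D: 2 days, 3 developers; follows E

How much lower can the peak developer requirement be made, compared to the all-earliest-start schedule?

Early-start peak: d1:10  d2:9  d3:6  d4:0  d5:0 ⇒ 10.
Leveled (E@1, A@2, B@2, C@2, D@4): d1:5  d2:6  d3:6  d4:5  d5:3 ⇒ 6.
Reduction 10 − 6 = 4.

4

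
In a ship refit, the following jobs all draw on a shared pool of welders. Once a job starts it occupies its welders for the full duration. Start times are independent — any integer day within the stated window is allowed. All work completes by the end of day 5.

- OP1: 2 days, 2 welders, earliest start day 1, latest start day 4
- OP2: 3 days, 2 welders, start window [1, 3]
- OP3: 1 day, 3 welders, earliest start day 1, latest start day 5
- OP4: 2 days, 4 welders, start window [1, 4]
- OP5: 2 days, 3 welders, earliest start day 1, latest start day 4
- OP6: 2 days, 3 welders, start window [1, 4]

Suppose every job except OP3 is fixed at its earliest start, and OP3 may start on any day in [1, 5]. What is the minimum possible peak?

14

OP3@1: d1:17  d2:14  d3:2  d4:0  d5:0 → peak 17
OP3@2: d1:14  d2:17  d3:2  d4:0  d5:0 → peak 17
OP3@3: d1:14  d2:14  d3:5  d4:0  d5:0 → peak 14
OP3@4: d1:14  d2:14  d3:2  d4:3  d5:0 → peak 14
OP3@5: d1:14  d2:14  d3:2  d4:0  d5:3 → peak 14
Best is OP3@3, peak 14.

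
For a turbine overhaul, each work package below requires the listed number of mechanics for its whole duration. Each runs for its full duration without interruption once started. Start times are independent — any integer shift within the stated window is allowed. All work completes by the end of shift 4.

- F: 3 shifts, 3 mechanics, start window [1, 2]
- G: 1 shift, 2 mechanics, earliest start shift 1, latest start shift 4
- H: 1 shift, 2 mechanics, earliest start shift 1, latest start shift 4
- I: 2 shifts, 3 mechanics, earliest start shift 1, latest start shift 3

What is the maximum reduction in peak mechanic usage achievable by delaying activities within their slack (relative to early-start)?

4

Early-start peak: s1:10  s2:6  s3:3  s4:0 ⇒ 10.
Leveled (F@1, G@1, H@2, I@3): s1:5  s2:5  s3:6  s4:3 ⇒ 6.
Reduction 10 − 6 = 4.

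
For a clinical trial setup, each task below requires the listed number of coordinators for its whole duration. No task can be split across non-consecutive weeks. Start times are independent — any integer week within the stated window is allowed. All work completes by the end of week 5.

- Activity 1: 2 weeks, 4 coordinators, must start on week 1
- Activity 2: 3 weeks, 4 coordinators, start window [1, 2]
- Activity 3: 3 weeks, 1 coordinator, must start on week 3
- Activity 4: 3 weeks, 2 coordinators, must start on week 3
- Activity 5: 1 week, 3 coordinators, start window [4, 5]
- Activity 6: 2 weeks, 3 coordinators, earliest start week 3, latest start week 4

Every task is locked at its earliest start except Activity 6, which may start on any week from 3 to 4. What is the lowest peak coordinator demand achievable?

Activity 6@3: w1:8  w2:8  w3:10  w4:9  w5:3 → peak 10
Activity 6@4: w1:8  w2:8  w3:7  w4:9  w5:6 → peak 9
Best is Activity 6@4, peak 9.

9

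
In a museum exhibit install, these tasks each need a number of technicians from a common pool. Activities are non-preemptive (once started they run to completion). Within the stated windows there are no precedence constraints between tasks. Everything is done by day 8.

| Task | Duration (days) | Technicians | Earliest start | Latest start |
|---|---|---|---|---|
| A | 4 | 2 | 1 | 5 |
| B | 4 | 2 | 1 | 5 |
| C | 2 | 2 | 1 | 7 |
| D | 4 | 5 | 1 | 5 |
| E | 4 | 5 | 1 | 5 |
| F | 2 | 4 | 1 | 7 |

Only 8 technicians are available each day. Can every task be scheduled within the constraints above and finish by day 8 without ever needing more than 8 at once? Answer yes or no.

no

Total technician-days = 68; over 8 days the average is 68/8 > 8, so some day must exceed 8.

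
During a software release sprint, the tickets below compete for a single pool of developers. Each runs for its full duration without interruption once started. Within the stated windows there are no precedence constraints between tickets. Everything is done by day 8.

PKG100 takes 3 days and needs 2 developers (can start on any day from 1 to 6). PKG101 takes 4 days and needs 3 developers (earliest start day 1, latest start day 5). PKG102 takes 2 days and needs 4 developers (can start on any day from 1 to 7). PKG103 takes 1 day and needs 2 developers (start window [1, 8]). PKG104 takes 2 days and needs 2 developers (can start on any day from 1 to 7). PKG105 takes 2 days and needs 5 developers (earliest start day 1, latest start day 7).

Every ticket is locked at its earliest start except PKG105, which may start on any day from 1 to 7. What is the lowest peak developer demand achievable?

PKG105@1: d1:18  d2:16  d3:5  d4:3  d5:0  d6:0  d7:0  d8:0 → peak 18
PKG105@2: d1:13  d2:16  d3:10  d4:3  d5:0  d6:0  d7:0  d8:0 → peak 16
PKG105@3: d1:13  d2:11  d3:10  d4:8  d5:0  d6:0  d7:0  d8:0 → peak 13
PKG105@4: d1:13  d2:11  d3:5  d4:8  d5:5  d6:0  d7:0  d8:0 → peak 13
PKG105@5: d1:13  d2:11  d3:5  d4:3  d5:5  d6:5  d7:0  d8:0 → peak 13
PKG105@6: d1:13  d2:11  d3:5  d4:3  d5:0  d6:5  d7:5  d8:0 → peak 13
PKG105@7: d1:13  d2:11  d3:5  d4:3  d5:0  d6:0  d7:5  d8:5 → peak 13
Best is PKG105@3, peak 13.

13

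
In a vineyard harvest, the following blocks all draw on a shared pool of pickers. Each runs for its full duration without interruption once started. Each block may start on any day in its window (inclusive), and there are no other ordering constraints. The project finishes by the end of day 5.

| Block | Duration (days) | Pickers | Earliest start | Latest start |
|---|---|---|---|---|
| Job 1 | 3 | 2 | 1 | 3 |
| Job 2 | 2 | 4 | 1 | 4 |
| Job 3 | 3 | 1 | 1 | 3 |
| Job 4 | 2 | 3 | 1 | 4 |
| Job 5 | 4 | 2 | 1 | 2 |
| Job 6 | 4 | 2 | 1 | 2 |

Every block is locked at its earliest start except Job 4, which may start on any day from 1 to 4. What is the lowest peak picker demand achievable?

11

Job 4@1: d1:14  d2:14  d3:7  d4:4  d5:0 → peak 14
Job 4@2: d1:11  d2:14  d3:10  d4:4  d5:0 → peak 14
Job 4@3: d1:11  d2:11  d3:10  d4:7  d5:0 → peak 11
Job 4@4: d1:11  d2:11  d3:7  d4:7  d5:3 → peak 11
Best is Job 4@3, peak 11.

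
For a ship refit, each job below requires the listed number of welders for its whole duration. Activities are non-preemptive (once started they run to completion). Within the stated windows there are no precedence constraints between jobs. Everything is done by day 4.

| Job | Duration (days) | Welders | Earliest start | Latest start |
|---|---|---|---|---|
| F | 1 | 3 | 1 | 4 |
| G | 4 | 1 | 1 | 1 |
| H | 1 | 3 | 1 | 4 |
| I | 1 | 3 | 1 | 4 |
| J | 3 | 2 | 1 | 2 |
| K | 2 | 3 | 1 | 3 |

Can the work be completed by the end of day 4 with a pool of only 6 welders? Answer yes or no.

Total welder-days = 25; over 4 days the average is 25/4 > 6, so some day must exceed 6.

no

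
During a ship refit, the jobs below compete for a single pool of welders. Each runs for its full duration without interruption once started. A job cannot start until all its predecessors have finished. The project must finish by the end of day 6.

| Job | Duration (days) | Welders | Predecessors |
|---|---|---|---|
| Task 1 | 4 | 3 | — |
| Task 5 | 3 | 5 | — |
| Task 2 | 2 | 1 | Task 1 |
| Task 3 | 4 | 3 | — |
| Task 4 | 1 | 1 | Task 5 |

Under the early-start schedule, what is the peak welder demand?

Early-start schedule: Task 1@1, Task 5@1, Task 2@5, Task 3@1, Task 4@4.
Load per day: day 1: 11, day 2: 11, day 3: 11, day 4: 7, day 5: 1, day 6: 1.
Peak is 11.

11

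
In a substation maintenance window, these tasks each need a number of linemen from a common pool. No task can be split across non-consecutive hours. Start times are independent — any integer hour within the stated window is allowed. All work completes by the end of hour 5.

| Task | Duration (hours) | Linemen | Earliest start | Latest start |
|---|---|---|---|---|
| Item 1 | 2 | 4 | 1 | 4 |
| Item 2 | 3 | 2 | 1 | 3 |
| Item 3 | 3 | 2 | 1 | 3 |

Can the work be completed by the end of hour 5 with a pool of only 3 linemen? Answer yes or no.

Total lineman-hours = 20; over 5 hours the average is 20/5 > 3, so some hour must exceed 3.

no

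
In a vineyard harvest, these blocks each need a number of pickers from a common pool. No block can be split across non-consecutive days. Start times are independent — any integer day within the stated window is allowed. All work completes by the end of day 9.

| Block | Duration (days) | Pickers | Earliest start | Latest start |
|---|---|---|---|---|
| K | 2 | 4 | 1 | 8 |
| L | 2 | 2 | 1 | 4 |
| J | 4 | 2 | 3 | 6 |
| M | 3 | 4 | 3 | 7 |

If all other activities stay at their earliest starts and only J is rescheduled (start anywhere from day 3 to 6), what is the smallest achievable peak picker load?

6

J@3: d1:6  d2:6  d3:6  d4:6  d5:6  d6:2  d7:0  d8:0  d9:0 → peak 6
J@4: d1:6  d2:6  d3:4  d4:6  d5:6  d6:2  d7:2  d8:0  d9:0 → peak 6
J@5: d1:6  d2:6  d3:4  d4:4  d5:6  d6:2  d7:2  d8:2  d9:0 → peak 6
J@6: d1:6  d2:6  d3:4  d4:4  d5:4  d6:2  d7:2  d8:2  d9:2 → peak 6
Best is J@3, peak 6.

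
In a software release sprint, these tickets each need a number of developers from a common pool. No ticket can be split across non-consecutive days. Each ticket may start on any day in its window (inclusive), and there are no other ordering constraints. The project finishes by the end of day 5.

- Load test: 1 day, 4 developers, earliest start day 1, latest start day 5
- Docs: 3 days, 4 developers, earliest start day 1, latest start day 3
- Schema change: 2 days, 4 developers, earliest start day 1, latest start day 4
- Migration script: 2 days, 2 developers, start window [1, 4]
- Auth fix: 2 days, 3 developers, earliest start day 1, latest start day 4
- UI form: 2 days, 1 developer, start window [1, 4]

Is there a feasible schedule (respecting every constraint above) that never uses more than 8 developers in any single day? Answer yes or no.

yes

Schedule Load test@1, Docs@1, Schema change@2, Migration script@4, Auth fix@4, UI form@4: d1:8  d2:8  d3:8  d4:6  d5:6 — peak 8 ≤ 8.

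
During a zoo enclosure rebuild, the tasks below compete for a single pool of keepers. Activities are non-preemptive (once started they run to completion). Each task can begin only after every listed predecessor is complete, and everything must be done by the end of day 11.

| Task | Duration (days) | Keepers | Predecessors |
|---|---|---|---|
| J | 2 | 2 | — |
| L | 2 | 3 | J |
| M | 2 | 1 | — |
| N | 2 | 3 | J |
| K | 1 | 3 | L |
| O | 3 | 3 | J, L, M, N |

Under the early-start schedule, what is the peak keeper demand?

6

Early-start schedule: J@1, L@3, M@1, N@3, K@5, O@5.
Load per day: day 1: 3, day 2: 3, day 3: 6, day 4: 6, day 5: 6, day 6: 3, day 7: 3, day 8: 0, day 9: 0, day 10: 0, day 11: 0.
Peak is 6.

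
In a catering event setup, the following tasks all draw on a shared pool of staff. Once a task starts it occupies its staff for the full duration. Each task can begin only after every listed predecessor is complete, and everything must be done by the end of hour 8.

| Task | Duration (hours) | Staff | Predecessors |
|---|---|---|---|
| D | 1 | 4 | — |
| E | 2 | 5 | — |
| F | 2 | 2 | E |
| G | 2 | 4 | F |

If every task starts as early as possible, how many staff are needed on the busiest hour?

9

Early-start schedule: D@1, E@1, F@3, G@5.
Load per hour: hour 1: 9, hour 2: 5, hour 3: 2, hour 4: 2, hour 5: 4, hour 6: 4, hour 7: 0, hour 8: 0.
Peak is 9.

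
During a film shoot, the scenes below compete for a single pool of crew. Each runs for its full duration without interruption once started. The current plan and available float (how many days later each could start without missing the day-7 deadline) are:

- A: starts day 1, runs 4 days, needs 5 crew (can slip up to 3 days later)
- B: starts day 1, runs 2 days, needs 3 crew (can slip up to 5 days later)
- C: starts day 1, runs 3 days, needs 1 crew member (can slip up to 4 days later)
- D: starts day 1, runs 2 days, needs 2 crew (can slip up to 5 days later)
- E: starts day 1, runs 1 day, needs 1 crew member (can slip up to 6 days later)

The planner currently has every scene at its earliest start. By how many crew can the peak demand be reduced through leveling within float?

6

Early-start peak: d1:12  d2:11  d3:6  d4:5  d5:0  d6:0  d7:0 ⇒ 12.
Leveled (A@1, B@5, C@1, D@5, E@4): d1:6  d2:6  d3:6  d4:6  d5:5  d6:5  d7:0 ⇒ 6.
Reduction 12 − 6 = 6.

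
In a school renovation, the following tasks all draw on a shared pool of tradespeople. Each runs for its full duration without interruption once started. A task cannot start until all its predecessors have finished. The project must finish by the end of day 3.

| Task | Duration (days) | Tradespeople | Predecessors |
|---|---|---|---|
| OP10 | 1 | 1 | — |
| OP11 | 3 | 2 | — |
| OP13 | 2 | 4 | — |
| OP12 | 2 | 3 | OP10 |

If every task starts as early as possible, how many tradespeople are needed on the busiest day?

Early-start schedule: OP10@1, OP11@1, OP13@1, OP12@2.
Load per day: day 1: 7, day 2: 9, day 3: 5.
Peak is 9.

9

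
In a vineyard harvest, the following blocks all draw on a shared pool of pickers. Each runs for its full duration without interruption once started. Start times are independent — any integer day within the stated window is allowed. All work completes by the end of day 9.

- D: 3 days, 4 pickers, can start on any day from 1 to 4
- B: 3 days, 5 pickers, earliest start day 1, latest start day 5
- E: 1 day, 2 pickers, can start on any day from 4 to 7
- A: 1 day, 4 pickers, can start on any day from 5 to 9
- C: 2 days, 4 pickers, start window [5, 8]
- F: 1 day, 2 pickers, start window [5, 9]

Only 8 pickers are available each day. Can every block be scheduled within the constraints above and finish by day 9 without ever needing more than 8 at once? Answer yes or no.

Schedule D@1, B@4, E@7, A@7, C@8, F@8: d1:4  d2:4  d3:4  d4:5  d5:5  d6:5  d7:6  d8:6  d9:4 — peak 6 ≤ 8.

yes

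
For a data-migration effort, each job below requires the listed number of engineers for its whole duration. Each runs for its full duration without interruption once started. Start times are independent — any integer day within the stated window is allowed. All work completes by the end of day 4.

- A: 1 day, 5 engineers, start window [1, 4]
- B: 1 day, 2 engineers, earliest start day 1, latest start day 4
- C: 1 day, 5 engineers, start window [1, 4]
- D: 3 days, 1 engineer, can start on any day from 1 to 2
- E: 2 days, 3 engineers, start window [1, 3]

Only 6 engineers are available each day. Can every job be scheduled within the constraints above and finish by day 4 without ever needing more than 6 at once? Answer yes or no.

yes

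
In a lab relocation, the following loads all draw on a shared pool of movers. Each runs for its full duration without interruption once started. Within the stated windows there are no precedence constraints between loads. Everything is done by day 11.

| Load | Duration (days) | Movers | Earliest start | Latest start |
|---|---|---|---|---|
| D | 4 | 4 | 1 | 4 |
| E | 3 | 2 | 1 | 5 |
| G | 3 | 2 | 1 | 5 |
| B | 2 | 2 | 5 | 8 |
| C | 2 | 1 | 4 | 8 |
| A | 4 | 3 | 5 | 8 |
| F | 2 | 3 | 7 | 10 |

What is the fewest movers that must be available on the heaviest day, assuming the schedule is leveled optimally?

6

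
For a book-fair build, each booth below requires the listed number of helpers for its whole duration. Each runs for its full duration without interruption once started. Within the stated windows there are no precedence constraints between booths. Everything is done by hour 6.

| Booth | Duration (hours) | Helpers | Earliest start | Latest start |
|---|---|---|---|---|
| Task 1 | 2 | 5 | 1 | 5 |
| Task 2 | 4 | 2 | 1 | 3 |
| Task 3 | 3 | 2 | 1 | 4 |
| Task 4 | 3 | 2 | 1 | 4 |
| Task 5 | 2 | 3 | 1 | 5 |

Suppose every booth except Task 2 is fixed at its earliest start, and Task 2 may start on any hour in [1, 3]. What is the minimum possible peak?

Task 2@1: h1:14  h2:14  h3:6  h4:2  h5:0  h6:0 → peak 14
Task 2@2: h1:12  h2:14  h3:6  h4:2  h5:2  h6:0 → peak 14
Task 2@3: h1:12  h2:12  h3:6  h4:2  h5:2  h6:2 → peak 12
Best is Task 2@3, peak 12.

12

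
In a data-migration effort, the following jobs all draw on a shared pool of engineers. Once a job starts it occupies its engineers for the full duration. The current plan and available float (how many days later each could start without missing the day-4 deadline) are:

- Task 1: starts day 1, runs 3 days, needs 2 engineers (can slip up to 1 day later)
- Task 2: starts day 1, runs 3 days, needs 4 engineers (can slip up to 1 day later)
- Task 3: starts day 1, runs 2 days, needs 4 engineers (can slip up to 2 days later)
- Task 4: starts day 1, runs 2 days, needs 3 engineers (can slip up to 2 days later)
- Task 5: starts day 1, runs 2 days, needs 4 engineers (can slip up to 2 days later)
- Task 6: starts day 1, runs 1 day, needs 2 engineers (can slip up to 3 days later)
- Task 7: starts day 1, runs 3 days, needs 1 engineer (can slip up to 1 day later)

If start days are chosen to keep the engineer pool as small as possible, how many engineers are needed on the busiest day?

14

Early-start (Task 1@1, Task 2@1, Task 3@1, Task 4@1, Task 5@1, Task 6@1, Task 7@1) gives peak 20: d1:20  d2:18  d3:7  d4:0.
Shift Task 5→3, Task 6→3.
Schedule Task 1@1, Task 2@1, Task 3@1, Task 4@1, Task 5@3, Task 6@3, Task 7@1: d1:14  d2:14  d3:13  d4:4 — peak 14.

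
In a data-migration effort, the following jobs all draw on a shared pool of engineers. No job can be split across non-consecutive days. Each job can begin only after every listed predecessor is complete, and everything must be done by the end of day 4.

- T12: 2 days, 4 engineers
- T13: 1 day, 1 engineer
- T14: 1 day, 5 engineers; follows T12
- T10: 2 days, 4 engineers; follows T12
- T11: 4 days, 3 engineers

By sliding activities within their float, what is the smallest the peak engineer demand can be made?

Schedule T12@1, T13@1, T14@3, T10@3, T11@1: d1:8  d2:7  d3:12  d4:7 — peak 12.
No arrangement of the 8 feasible schedules does better.

12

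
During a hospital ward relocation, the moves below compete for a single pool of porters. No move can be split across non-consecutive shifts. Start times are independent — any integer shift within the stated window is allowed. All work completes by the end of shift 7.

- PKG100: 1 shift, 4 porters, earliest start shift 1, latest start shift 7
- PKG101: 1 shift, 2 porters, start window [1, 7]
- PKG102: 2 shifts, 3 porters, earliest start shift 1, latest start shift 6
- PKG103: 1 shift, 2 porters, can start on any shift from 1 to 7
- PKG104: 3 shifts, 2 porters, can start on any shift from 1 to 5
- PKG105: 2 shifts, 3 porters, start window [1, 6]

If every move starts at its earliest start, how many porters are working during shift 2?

8

At early start, shift 2 has: PKG102, PKG104, PKG105.
Demand: 3 + 2 + 3 = 8.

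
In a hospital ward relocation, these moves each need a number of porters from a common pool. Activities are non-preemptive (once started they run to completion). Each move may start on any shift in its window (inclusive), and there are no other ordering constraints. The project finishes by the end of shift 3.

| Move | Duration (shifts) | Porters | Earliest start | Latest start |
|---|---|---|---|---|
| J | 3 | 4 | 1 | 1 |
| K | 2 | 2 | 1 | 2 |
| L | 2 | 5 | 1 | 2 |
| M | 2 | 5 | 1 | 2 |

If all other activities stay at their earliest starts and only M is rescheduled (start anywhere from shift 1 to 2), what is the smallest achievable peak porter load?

16

M@1: s1:16  s2:16  s3:4 → peak 16
M@2: s1:11  s2:16  s3:9 → peak 16
Best is M@1, peak 16.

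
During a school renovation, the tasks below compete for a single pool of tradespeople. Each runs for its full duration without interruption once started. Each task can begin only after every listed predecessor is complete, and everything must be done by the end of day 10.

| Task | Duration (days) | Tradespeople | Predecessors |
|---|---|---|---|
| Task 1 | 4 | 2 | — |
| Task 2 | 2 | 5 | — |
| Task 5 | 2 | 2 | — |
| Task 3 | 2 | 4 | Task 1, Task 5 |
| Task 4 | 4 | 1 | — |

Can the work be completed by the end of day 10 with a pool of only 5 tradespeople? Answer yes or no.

Schedule Task 1@1, Task 2@5, Task 5@1, Task 3@7, Task 4@1: d1:5  d2:5  d3:3  d4:3  d5:5  d6:5  d7:4  d8:4  d9:0  d10:0 — peak 5 ≤ 5.

yes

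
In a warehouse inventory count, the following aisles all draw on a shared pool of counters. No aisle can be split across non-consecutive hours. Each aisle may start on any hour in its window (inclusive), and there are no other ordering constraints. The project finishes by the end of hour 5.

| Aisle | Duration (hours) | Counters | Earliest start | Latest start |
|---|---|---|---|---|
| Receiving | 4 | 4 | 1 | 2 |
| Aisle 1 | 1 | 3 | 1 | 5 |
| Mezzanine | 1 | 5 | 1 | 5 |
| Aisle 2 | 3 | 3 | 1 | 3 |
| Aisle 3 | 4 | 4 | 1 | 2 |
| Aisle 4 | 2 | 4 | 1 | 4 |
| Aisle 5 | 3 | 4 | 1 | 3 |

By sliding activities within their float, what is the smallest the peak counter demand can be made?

15

Early-start (Receiving@1, Aisle 1@1, Mezzanine@1, Aisle 2@1, Aisle 3@1, Aisle 4@1, Aisle 5@1) gives peak 27: h1:27  h2:19  h3:15  h4:8  h5:0.
Shift Mezzanine→5, Aisle 3→2, Aisle 5→3.
Schedule Receiving@1, Aisle 1@1, Mezzanine@5, Aisle 2@1, Aisle 3@2, Aisle 4@1, Aisle 5@3: h1:14  h2:15  h3:15  h4:12  h5:13 — peak 15.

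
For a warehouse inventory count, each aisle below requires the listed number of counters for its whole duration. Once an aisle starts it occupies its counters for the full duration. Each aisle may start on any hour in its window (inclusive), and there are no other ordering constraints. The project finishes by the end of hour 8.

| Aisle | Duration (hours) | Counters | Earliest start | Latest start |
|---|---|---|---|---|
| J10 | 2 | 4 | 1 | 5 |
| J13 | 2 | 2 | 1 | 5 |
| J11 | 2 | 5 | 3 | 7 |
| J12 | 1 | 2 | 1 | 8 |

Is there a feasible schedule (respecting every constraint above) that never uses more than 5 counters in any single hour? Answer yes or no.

Schedule J10@1, J13@3, J11@5, J12@3: h1:4  h2:4  h3:4  h4:2  h5:5  h6:5  h7:0  h8:0 — peak 5 ≤ 5.

yes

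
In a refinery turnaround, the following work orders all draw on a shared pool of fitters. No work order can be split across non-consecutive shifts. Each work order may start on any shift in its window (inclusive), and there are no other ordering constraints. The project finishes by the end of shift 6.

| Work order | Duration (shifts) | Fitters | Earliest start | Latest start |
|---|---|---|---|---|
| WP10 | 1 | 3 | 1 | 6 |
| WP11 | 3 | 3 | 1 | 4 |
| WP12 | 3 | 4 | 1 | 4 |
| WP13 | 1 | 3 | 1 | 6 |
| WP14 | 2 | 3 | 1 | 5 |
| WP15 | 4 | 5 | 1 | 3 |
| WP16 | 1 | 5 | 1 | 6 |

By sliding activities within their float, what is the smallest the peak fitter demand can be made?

Early-start (WP10@1, WP11@1, WP12@1, WP13@1, WP14@1, WP15@1, WP16@1) gives peak 26: s1:26  s2:15  s3:12  s4:5  s5:0  s6:0.
Shift WP12→4, WP14→2, WP15→2, WP16→6.
Schedule WP10@1, WP11@1, WP12@4, WP13@1, WP14@2, WP15@2, WP16@6: s1:9  s2:11  s3:11  s4:9  s5:9  s6:9 — peak 11.

11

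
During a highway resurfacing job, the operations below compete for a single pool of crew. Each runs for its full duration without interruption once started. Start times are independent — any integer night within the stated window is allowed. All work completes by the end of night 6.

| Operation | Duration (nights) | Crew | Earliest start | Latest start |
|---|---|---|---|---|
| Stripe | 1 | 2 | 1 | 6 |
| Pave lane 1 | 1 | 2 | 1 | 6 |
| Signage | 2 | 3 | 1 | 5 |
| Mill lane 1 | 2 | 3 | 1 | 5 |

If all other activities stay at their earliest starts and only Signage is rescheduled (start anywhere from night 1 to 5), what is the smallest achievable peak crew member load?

7

Signage@1: n1:10  n2:6  n3:0  n4:0  n5:0  n6:0 → peak 10
Signage@2: n1:7  n2:6  n3:3  n4:0  n5:0  n6:0 → peak 7
Signage@3: n1:7  n2:3  n3:3  n4:3  n5:0  n6:0 → peak 7
Signage@4: n1:7  n2:3  n3:0  n4:3  n5:3  n6:0 → peak 7
Signage@5: n1:7  n2:3  n3:0  n4:0  n5:3  n6:3 → peak 7
Best is Signage@2, peak 7.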